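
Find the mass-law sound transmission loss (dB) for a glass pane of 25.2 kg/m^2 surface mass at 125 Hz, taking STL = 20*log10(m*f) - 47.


Mass law: STL = 20 * log10(m * f) - 47
  m * f = 25.2 * 125 = 3150
  log10(3150) = 3.49831
  STL = 20 * 3.49831 - 47 = 69.9662 - 47 = 23.0 dB

23.0 dB


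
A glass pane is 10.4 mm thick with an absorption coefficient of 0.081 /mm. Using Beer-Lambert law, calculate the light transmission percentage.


Beer-Lambert law: T = exp(-alpha * thickness)
  exponent = -0.081 * 10.4 = -0.8424
  T = exp(-0.8424) = 0.4307
  Percentage = 0.4307 * 100 = 43.07%

43.07%


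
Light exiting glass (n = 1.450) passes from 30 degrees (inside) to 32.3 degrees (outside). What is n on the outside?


Apply Snell's law: n1 * sin(theta1) = n2 * sin(theta2)
  n2 = n1 * sin(theta1) / sin(theta2)
  sin(30) = 0.5
  sin(32.3) = 0.534352
  n2 = 1.450 * 0.5 / 0.534352 = 1.3568

1.3568


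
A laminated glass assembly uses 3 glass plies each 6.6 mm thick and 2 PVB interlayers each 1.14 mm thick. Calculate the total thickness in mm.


Total thickness = glass contribution + PVB contribution
  Glass: 3 * 6.6 = 19.8 mm
  PVB: 2 * 1.14 = 2.28 mm
  Total = 19.8 + 2.28 = 22.08 mm

22.08 mm


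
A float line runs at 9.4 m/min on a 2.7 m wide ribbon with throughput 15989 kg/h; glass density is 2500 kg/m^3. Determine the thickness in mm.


Ribbon cross-section from mass balance:
  Volume rate = throughput / density = 15989 / 2500 = 6.3956 m^3/h
  thickness = volume rate / (speed * 60 * width), i.e.
  thickness = throughput / (60 * speed * width * density) * 1000
  thickness = 15989 / (60 * 9.4 * 2.7 * 2500) * 1000 = 4.2 mm

4.2 mm


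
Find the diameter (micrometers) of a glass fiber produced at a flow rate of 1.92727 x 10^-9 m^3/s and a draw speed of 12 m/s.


Cross-sectional area from continuity:
  A = Q / v = 1.92727 x 10^-9 / 12 = 1.606058 x 10^-10 m^2
Diameter from circular cross-section:
  d = sqrt(4A / pi) * 10^6 (m -> um)
  d = sqrt(4 * 1.606058 x 10^-10 / pi) * 10^6 = 14.3 um

14.3 um


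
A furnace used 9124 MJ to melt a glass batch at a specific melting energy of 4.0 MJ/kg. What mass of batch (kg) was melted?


Rearrange E = m * s for m:
  m = E / s
  m = 9124 / 4.0 = 2281.0 kg

2281.0 kg


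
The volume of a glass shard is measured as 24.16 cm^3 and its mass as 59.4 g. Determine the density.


Use the definition of density:
  rho = mass / volume
  rho = 59.4 / 24.16 = 2.459 g/cm^3

2.459 g/cm^3


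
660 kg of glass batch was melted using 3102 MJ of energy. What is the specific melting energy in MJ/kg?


Rearrange E = m * s for s:
  s = E / m
  s = 3102 / 660 = 4.7 MJ/kg

4.7 MJ/kg


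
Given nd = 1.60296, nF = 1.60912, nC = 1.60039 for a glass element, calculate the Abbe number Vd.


Abbe number formula: Vd = (nd - 1) / (nF - nC)
  nd - 1 = 1.60296 - 1 = 0.60296
  nF - nC = 1.60912 - 1.60039 = 0.00873
  Vd = 0.60296 / 0.00873 = 69.07

69.07


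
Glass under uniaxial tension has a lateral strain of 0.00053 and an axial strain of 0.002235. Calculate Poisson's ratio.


Poisson's ratio: nu = lateral strain / axial strain
  nu = 0.00053 / 0.002235 = 0.2371

0.2371


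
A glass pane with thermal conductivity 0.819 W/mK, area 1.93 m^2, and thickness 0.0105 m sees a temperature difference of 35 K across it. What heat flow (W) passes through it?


Fourier's law: Q = k * A * dT / t
  Q = 0.819 * 1.93 * 35 / 0.0105
  Q = 55.32345 / 0.0105 = 5268.9 W

5268.9 W


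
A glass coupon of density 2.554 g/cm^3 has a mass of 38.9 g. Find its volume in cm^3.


Rearrange rho = m / V:
  V = m / rho
  V = 38.9 / 2.554 = 15.231 cm^3

15.231 cm^3


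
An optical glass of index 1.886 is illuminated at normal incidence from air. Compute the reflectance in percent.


Fresnel reflectance at normal incidence:
  R = ((n - 1)/(n + 1))^2
  (n - 1)/(n + 1) = (1.886 - 1)/(1.886 + 1) = 0.306999
  R = 0.306999^2 = 0.0942484
  R(%) = 0.0942484 * 100 = 9.425%

9.425%


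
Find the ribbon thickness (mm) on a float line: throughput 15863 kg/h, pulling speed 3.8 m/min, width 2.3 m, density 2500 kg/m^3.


Ribbon cross-section from mass balance:
  Volume rate = throughput / density = 15863 / 2500 = 6.3452 m^3/h
  thickness = volume rate / (speed * 60 * width), i.e.
  thickness = throughput / (60 * speed * width * density) * 1000
  thickness = 15863 / (60 * 3.8 * 2.3 * 2500) * 1000 = 12.1 mm

12.1 mm


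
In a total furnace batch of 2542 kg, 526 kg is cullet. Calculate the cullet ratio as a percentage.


Cullet ratio = (cullet mass / total batch mass) * 100
  Ratio = 526 / 2542 * 100 = 20.69%

20.69%


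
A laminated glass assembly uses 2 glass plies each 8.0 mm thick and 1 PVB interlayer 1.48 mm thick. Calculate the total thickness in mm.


Total thickness = glass contribution + PVB contribution
  Glass: 2 * 8.0 = 16.0 mm
  PVB: 1 * 1.48 = 1.48 mm
  Total = 16.0 + 1.48 = 17.48 mm

17.48 mm


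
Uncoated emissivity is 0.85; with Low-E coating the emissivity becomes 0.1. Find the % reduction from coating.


Percentage reduction = (1 - coated/uncoated) * 100
  Ratio = 0.1 / 0.85 = 0.1176
  Reduction = (1 - 0.1176) * 100 = 88.2%

88.2%


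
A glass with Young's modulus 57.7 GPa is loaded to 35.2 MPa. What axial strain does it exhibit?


Rearrange E = sigma / epsilon:
  epsilon = sigma / E
  E (MPa) = 57.7 * 1000 = 57700
  epsilon = 35.2 / 57700 = 0.00061

0.00061


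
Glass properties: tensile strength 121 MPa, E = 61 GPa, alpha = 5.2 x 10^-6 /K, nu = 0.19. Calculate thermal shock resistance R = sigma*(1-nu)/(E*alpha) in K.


Thermal shock resistance: R = sigma * (1 - nu) / (E * alpha)
  Numerator = 121 * (1 - 0.19) = 98.01
  Denominator = 61 * 1000 * (5.2 x 10^-6) = 0.3172
  R = 98.01 / 0.3172 = 309.0 K

309.0 K


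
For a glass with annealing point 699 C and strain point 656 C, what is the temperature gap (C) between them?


Gap = T_anneal - T_strain:
  gap = 699 - 656 = 43 C

43 C


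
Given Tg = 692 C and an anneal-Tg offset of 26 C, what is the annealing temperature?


The annealing temperature is Tg plus the offset:
  T_anneal = 692 + 26 = 718 C

718 C


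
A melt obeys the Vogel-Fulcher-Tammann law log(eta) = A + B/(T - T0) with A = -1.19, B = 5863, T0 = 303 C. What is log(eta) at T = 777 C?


VFT equation: log(eta) = A + B / (T - T0)
  T - T0 = 777 - 303 = 474
  B / (T - T0) = 5863 / 474 = 12.369
  log(eta) = -1.19 + 12.369 = 11.179

11.179


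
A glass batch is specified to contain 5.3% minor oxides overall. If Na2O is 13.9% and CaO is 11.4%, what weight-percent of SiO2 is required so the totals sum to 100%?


Known pieces sum to 100%:
  SiO2 = 100 - (others + Na2O + CaO)
  SiO2 = 100 - (5.3 + 13.9 + 11.4) = 69.4%

69.4%


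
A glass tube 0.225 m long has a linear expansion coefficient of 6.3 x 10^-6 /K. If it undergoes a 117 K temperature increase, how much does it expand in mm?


Thermal expansion formula: dL = alpha * L0 * dT
  dL = (6.3 x 10^-6) * 0.225 * 117 = 0.00016585 m
Convert to mm: 0.00016585 * 1000 = 0.1658 mm

0.1658 mm


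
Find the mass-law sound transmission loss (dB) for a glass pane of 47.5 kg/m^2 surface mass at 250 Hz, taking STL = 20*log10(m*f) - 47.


Mass law: STL = 20 * log10(m * f) - 47
  m * f = 47.5 * 250 = 11875
  log10(11875) = 4.07463
  STL = 20 * 4.07463 - 47 = 81.4926 - 47 = 34.5 dB

34.5 dB


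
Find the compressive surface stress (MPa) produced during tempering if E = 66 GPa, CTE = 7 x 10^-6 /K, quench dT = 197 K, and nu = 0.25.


Tempering stress: sigma = E * alpha * dT / (1 - nu)
  E (MPa) = 66 * 1000 = 66000
  Numerator = 66000 * (7 x 10^-6) * 197 = 91.014
  Denominator = 1 - 0.25 = 0.75
  sigma = 91.014 / 0.75 = 121.4 MPa

121.4 MPa


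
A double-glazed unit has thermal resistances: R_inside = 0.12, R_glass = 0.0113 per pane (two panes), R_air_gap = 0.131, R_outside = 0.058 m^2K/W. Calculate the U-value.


Total thermal resistance (series):
  R_total = R_in + R_glass + R_air + R_glass + R_out
  R_total = 0.12 + 0.0113 + 0.131 + 0.0113 + 0.058 = 0.3316 m^2K/W
U-value = 1 / R_total = 1 / 0.3316 = 3.016 W/m^2K

3.016 W/m^2K


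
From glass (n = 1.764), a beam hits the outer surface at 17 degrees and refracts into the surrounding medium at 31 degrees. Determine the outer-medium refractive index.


Apply Snell's law: n1 * sin(theta1) = n2 * sin(theta2)
  n2 = n1 * sin(theta1) / sin(theta2)
  sin(17) = 0.292372
  sin(31) = 0.515038
  n2 = 1.764 * 0.292372 / 0.515038 = 1.0014

1.0014


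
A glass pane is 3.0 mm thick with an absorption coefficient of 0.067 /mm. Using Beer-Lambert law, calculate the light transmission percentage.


Beer-Lambert law: T = exp(-alpha * thickness)
  exponent = -0.067 * 3.0 = -0.201
  T = exp(-0.201) = 0.8179
  Percentage = 0.8179 * 100 = 81.79%

81.79%


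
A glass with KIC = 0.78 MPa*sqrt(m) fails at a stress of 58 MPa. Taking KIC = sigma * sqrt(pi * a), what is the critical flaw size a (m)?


Rearrange KIC = sigma * sqrt(pi * a):
  sqrt(pi * a) = KIC / sigma
  sqrt(pi * a) = 0.78 / 58 = 0.013448
  a = (KIC / sigma)^2 / pi
  a = 0.013448^2 / pi = 0.0000576 m

0.0000576 m


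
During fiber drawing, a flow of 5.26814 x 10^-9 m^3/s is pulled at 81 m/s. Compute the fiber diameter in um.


Cross-sectional area from continuity:
  A = Q / v = 5.26814 x 10^-9 / 81 = 6.503877 x 10^-11 m^2
Diameter from circular cross-section:
  d = sqrt(4A / pi) * 10^6 (m -> um)
  d = sqrt(4 * 6.503877 x 10^-11 / pi) * 10^6 = 9.1 um

9.1 um


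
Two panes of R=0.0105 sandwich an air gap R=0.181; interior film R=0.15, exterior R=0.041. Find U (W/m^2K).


Total thermal resistance (series):
  R_total = R_in + R_glass + R_air + R_glass + R_out
  R_total = 0.15 + 0.0105 + 0.181 + 0.0105 + 0.041 = 0.393 m^2K/W
U-value = 1 / R_total = 1 / 0.393 = 2.545 W/m^2K

2.545 W/m^2K


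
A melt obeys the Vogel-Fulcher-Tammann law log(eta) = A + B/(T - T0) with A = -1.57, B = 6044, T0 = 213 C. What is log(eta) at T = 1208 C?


VFT equation: log(eta) = A + B / (T - T0)
  T - T0 = 1208 - 213 = 995
  B / (T - T0) = 6044 / 995 = 6.074
  log(eta) = -1.57 + 6.074 = 4.504

4.504


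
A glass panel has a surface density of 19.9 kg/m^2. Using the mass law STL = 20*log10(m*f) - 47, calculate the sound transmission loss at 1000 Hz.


Mass law: STL = 20 * log10(m * f) - 47
  m * f = 19.9 * 1000 = 19900
  log10(19900) = 4.29885
  STL = 20 * 4.29885 - 47 = 85.977 - 47 = 39.0 dB

39.0 dB


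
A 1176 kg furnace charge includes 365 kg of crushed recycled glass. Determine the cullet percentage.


Cullet ratio = (cullet mass / total batch mass) * 100
  Ratio = 365 / 1176 * 100 = 31.04%

31.04%


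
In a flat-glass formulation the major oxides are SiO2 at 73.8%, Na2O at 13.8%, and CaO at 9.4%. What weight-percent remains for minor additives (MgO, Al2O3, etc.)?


Sum the three major oxides:
  SiO2 + Na2O + CaO = 73.8 + 13.8 + 9.4 = 97.0%
Subtract from 100%:
  Others = 100 - 97.0 = 3.0%

3.0%


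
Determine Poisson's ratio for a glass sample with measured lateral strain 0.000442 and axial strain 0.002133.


Poisson's ratio: nu = lateral strain / axial strain
  nu = 0.000442 / 0.002133 = 0.2072

0.2072


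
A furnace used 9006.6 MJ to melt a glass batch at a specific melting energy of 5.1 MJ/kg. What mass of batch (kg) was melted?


Rearrange E = m * s for m:
  m = E / s
  m = 9006.6 / 5.1 = 1766.0 kg

1766.0 kg


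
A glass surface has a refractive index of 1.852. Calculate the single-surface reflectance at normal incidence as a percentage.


Fresnel reflectance at normal incidence:
  R = ((n - 1)/(n + 1))^2
  (n - 1)/(n + 1) = (1.852 - 1)/(1.852 + 1) = 0.298738
  R = 0.298738^2 = 0.0892444
  R(%) = 0.0892444 * 100 = 8.924%

8.924%


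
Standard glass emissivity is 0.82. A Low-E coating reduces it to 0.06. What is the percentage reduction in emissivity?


Percentage reduction = (1 - coated/uncoated) * 100
  Ratio = 0.06 / 0.82 = 0.0732
  Reduction = (1 - 0.0732) * 100 = 92.7%

92.7%


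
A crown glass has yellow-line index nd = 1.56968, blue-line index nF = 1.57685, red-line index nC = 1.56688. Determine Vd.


Abbe number formula: Vd = (nd - 1) / (nF - nC)
  nd - 1 = 1.56968 - 1 = 0.56968
  nF - nC = 1.57685 - 1.56688 = 0.00997
  Vd = 0.56968 / 0.00997 = 57.14

57.14


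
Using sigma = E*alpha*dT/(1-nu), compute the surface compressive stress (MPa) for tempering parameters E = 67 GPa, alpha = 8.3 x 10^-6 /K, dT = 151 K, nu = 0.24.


Tempering stress: sigma = E * alpha * dT / (1 - nu)
  E (MPa) = 67 * 1000 = 67000
  Numerator = 67000 * (8.3 x 10^-6) * 151 = 83.9711
  Denominator = 1 - 0.24 = 0.76
  sigma = 83.9711 / 0.76 = 110.5 MPa

110.5 MPa


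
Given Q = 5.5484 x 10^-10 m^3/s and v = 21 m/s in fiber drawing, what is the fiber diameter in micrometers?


Cross-sectional area from continuity:
  A = Q / v = 5.5484 x 10^-10 / 21 = 2.642095 x 10^-11 m^2
Diameter from circular cross-section:
  d = sqrt(4A / pi) * 10^6 (m -> um)
  d = sqrt(4 * 2.642095 x 10^-11 / pi) * 10^6 = 5.8 um

5.8 um


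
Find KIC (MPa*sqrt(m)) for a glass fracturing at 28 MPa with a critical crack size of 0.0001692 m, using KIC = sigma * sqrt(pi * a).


Fracture toughness: KIC = sigma * sqrt(pi * a)
  pi * a = pi * 0.0001692 = 0.000531557
  sqrt(pi * a) = 0.023056
  KIC = 28 * 0.023056 = 0.646 MPa*sqrt(m)

0.646 MPa*sqrt(m)


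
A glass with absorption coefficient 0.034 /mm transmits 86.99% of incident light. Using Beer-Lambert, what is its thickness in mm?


Rearrange T = exp(-alpha * thickness):
  thickness = -ln(T) / alpha
  T = 86.99/100 = 0.8699
  ln(T) = -0.13938
  -ln(T) = 0.13938
  thickness = 0.13938 / 0.034 = 4.1 mm

4.1 mm


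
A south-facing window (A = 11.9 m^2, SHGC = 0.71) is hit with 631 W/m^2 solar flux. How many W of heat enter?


Solar heat gain: Q = Area * SHGC * Irradiance
  Q = 11.9 * 0.71 * 631 = 5331.3 W

5331.3 W


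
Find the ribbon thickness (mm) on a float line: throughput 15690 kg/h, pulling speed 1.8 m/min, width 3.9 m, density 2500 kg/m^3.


Ribbon cross-section from mass balance:
  Volume rate = throughput / density = 15690 / 2500 = 6.276 m^3/h
  thickness = volume rate / (speed * 60 * width), i.e.
  thickness = throughput / (60 * speed * width * density) * 1000
  thickness = 15690 / (60 * 1.8 * 3.9 * 2500) * 1000 = 14.9 mm

14.9 mm


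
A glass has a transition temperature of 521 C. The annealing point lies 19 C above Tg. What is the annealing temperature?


The annealing temperature is Tg plus the offset:
  T_anneal = 521 + 19 = 540 C

540 C


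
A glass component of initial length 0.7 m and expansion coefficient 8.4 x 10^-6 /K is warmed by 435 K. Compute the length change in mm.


Thermal expansion formula: dL = alpha * L0 * dT
  dL = (8.4 x 10^-6) * 0.7 * 435 = 0.0025578 m
Convert to mm: 0.0025578 * 1000 = 2.5578 mm

2.5578 mm


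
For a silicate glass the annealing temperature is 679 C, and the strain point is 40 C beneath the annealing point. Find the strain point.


Strain point = annealing point - difference:
  T_strain = 679 - 40 = 639 C

639 C


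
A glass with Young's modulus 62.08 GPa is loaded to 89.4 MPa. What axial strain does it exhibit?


Rearrange E = sigma / epsilon:
  epsilon = sigma / E
  E (MPa) = 62.08 * 1000 = 62080
  epsilon = 89.4 / 62080 = 0.00144

0.00144


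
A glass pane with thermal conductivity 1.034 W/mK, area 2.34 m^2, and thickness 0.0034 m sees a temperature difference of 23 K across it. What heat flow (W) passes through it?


Fourier's law: Q = k * A * dT / t
  Q = 1.034 * 2.34 * 23 / 0.0034
  Q = 55.64988 / 0.0034 = 16367.6 W

16367.6 W


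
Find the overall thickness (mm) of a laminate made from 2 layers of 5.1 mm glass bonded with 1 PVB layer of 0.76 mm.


Total thickness = glass contribution + PVB contribution
  Glass: 2 * 5.1 = 10.2 mm
  PVB: 1 * 0.76 = 0.76 mm
  Total = 10.2 + 0.76 = 10.96 mm

10.96 mm


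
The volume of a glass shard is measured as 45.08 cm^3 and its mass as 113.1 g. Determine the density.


Use the definition of density:
  rho = mass / volume
  rho = 113.1 / 45.08 = 2.509 g/cm^3

2.509 g/cm^3


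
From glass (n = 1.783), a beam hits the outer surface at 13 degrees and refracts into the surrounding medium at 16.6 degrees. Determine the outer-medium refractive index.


Apply Snell's law: n1 * sin(theta1) = n2 * sin(theta2)
  n2 = n1 * sin(theta1) / sin(theta2)
  sin(13) = 0.224951
  sin(16.6) = 0.285688
  n2 = 1.783 * 0.224951 / 0.285688 = 1.4039

1.4039


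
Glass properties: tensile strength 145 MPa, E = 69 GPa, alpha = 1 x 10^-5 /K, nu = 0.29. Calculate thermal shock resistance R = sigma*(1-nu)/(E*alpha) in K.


Thermal shock resistance: R = sigma * (1 - nu) / (E * alpha)
  Numerator = 145 * (1 - 0.29) = 102.95
  Denominator = 69 * 1000 * (1 x 10^-5) = 0.69
  R = 102.95 / 0.69 = 149.2 K

149.2 K


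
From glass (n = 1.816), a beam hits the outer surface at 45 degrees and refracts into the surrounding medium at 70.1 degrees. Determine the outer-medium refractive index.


Apply Snell's law: n1 * sin(theta1) = n2 * sin(theta2)
  n2 = n1 * sin(theta1) / sin(theta2)
  sin(45) = 0.707107
  sin(70.1) = 0.940288
  n2 = 1.816 * 0.707107 / 0.940288 = 1.3657

1.3657


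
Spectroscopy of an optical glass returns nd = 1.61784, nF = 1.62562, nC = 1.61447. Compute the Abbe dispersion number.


Abbe number formula: Vd = (nd - 1) / (nF - nC)
  nd - 1 = 1.61784 - 1 = 0.61784
  nF - nC = 1.62562 - 1.61447 = 0.01115
  Vd = 0.61784 / 0.01115 = 55.41

55.41


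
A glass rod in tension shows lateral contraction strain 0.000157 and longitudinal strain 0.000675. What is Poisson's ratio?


Poisson's ratio: nu = lateral strain / axial strain
  nu = 0.000157 / 0.000675 = 0.2326

0.2326


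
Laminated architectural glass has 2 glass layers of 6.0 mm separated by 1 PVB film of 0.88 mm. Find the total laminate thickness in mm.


Total thickness = glass contribution + PVB contribution
  Glass: 2 * 6.0 = 12.0 mm
  PVB: 1 * 0.88 = 0.88 mm
  Total = 12.0 + 0.88 = 12.88 mm

12.88 mm


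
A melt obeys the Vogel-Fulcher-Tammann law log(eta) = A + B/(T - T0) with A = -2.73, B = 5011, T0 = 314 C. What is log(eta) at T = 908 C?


VFT equation: log(eta) = A + B / (T - T0)
  T - T0 = 908 - 314 = 594
  B / (T - T0) = 5011 / 594 = 8.436
  log(eta) = -2.73 + 8.436 = 5.706

5.706


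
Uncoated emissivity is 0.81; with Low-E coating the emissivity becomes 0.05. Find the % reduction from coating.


Percentage reduction = (1 - coated/uncoated) * 100
  Ratio = 0.05 / 0.81 = 0.0617
  Reduction = (1 - 0.0617) * 100 = 93.8%

93.8%


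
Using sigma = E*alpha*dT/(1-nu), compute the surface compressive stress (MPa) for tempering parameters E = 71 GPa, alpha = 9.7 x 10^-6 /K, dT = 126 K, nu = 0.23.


Tempering stress: sigma = E * alpha * dT / (1 - nu)
  E (MPa) = 71 * 1000 = 71000
  Numerator = 71000 * (9.7 x 10^-6) * 126 = 86.7762
  Denominator = 1 - 0.23 = 0.77
  sigma = 86.7762 / 0.77 = 112.7 MPa

112.7 MPa


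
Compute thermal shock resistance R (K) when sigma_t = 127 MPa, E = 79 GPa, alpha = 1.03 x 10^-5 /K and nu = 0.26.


Thermal shock resistance: R = sigma * (1 - nu) / (E * alpha)
  Numerator = 127 * (1 - 0.26) = 93.98
  Denominator = 79 * 1000 * (1.03 x 10^-5) = 0.8137
  R = 93.98 / 0.8137 = 115.5 K

115.5 K


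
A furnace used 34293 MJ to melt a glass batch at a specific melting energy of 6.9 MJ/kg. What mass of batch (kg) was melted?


Rearrange E = m * s for m:
  m = E / s
  m = 34293 / 6.9 = 4970.0 kg

4970.0 kg


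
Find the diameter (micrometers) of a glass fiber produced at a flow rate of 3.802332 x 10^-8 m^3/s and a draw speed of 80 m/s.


Cross-sectional area from continuity:
  A = Q / v = 3.802332 x 10^-8 / 80 = 4.752915 x 10^-10 m^2
Diameter from circular cross-section:
  d = sqrt(4A / pi) * 10^6 (m -> um)
  d = sqrt(4 * 4.752915 x 10^-10 / pi) * 10^6 = 24.6 um

24.6 um


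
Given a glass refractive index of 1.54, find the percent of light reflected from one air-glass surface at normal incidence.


Fresnel reflectance at normal incidence:
  R = ((n - 1)/(n + 1))^2
  (n - 1)/(n + 1) = (1.54 - 1)/(1.54 + 1) = 0.212598
  R = 0.212598^2 = 0.0451979
  R(%) = 0.0451979 * 100 = 4.52%

4.52%


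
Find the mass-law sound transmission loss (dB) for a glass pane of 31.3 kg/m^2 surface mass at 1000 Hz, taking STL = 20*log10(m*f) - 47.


Mass law: STL = 20 * log10(m * f) - 47
  m * f = 31.3 * 1000 = 31300
  log10(31300) = 4.49554
  STL = 20 * 4.49554 - 47 = 89.9108 - 47 = 42.9 dB

42.9 dB


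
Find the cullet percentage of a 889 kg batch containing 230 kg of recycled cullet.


Cullet ratio = (cullet mass / total batch mass) * 100
  Ratio = 230 / 889 * 100 = 25.87%

25.87%


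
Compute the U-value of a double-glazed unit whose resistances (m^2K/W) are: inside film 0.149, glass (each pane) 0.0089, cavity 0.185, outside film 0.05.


Total thermal resistance (series):
  R_total = R_in + R_glass + R_air + R_glass + R_out
  R_total = 0.149 + 0.0089 + 0.185 + 0.0089 + 0.05 = 0.4018 m^2K/W
U-value = 1 / R_total = 1 / 0.4018 = 2.489 W/m^2K

2.489 W/m^2K


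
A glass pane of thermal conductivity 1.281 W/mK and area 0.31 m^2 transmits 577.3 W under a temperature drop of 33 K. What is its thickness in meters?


Fourier's law: t = k * A * dT / Q
  t = 1.281 * 0.31 * 33 / 577.3
  t = 13.10463 / 577.3 = 0.0227 m

0.0227 m


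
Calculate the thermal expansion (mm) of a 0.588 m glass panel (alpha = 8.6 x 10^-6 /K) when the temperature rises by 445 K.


Thermal expansion formula: dL = alpha * L0 * dT
  dL = (8.6 x 10^-6) * 0.588 * 445 = 0.00225028 m
Convert to mm: 0.00225028 * 1000 = 2.2503 mm

2.2503 mm


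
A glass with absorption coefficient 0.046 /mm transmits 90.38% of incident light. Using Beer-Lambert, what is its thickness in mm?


Rearrange T = exp(-alpha * thickness):
  thickness = -ln(T) / alpha
  T = 90.38/100 = 0.9038
  ln(T) = -0.10115
  -ln(T) = 0.10115
  thickness = 0.10115 / 0.046 = 2.2 mm

2.2 mm


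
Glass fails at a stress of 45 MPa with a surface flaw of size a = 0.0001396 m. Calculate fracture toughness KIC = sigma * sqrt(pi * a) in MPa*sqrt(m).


Fracture toughness: KIC = sigma * sqrt(pi * a)
  pi * a = pi * 0.0001396 = 0.000438566
  sqrt(pi * a) = 0.020942
  KIC = 45 * 0.020942 = 0.942 MPa*sqrt(m)

0.942 MPa*sqrt(m)


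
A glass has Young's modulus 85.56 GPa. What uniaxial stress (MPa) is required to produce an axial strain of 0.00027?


Rearrange E = sigma / epsilon:
  sigma = E * epsilon
  E (MPa) = 85.56 * 1000 = 85560
  sigma = 85560 * 0.00027 = 23.1 MPa

23.1 MPa


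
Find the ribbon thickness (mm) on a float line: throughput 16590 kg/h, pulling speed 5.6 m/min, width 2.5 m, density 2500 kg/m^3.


Ribbon cross-section from mass balance:
  Volume rate = throughput / density = 16590 / 2500 = 6.636 m^3/h
  thickness = volume rate / (speed * 60 * width), i.e.
  thickness = throughput / (60 * speed * width * density) * 1000
  thickness = 16590 / (60 * 5.6 * 2.5 * 2500) * 1000 = 7.9 mm

7.9 mm


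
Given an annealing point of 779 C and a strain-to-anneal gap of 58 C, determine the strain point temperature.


Strain point = annealing point - difference:
  T_strain = 779 - 58 = 721 C

721 C


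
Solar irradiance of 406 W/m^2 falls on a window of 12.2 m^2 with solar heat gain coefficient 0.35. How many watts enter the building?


Solar heat gain: Q = Area * SHGC * Irradiance
  Q = 12.2 * 0.35 * 406 = 1733.6 W

1733.6 W


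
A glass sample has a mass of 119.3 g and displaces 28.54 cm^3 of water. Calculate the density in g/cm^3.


Use the definition of density:
  rho = mass / volume
  rho = 119.3 / 28.54 = 4.18 g/cm^3

4.18 g/cm^3


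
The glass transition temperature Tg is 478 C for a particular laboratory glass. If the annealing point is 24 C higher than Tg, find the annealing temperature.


The annealing temperature is Tg plus the offset:
  T_anneal = 478 + 24 = 502 C

502 C


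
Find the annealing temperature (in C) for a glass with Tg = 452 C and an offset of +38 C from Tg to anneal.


The annealing temperature is Tg plus the offset:
  T_anneal = 452 + 38 = 490 C

490 C


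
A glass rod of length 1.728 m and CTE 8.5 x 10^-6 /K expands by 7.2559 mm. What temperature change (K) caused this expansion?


Rearrange dL = alpha * L0 * dT for dT:
  dT = dL / (alpha * L0)
  dL (m) = 7.2559 / 1000 = 0.0072559
  dT = 0.0072559 / ((8.5 x 10^-6) * 1.728) = 494.0 K

494.0 K


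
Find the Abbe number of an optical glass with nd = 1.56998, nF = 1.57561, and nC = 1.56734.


Abbe number formula: Vd = (nd - 1) / (nF - nC)
  nd - 1 = 1.56998 - 1 = 0.56998
  nF - nC = 1.57561 - 1.56734 = 0.00827
  Vd = 0.56998 / 0.00827 = 68.92

68.92


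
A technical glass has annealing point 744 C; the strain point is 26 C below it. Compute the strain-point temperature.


Strain point = annealing point - difference:
  T_strain = 744 - 26 = 718 C

718 C


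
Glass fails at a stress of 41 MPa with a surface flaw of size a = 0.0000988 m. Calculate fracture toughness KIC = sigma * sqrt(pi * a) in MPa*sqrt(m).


Fracture toughness: KIC = sigma * sqrt(pi * a)
  pi * a = pi * 0.0000988 = 0.000310389
  sqrt(pi * a) = 0.017618
  KIC = 41 * 0.017618 = 0.722 MPa*sqrt(m)

0.722 MPa*sqrt(m)


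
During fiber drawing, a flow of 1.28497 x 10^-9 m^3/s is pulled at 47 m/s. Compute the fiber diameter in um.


Cross-sectional area from continuity:
  A = Q / v = 1.28497 x 10^-9 / 47 = 2.733979 x 10^-11 m^2
Diameter from circular cross-section:
  d = sqrt(4A / pi) * 10^6 (m -> um)
  d = sqrt(4 * 2.733979 x 10^-11 / pi) * 10^6 = 5.9 um

5.9 um


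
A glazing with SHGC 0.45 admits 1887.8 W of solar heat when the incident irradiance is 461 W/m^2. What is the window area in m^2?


Rearrange Q = Area * SHGC * Irradiance:
  Area = Q / (SHGC * Irradiance)
  Area = 1887.8 / (0.45 * 461) = 9.1 m^2

9.1 m^2


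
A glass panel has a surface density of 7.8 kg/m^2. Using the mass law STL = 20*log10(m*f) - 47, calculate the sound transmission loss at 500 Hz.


Mass law: STL = 20 * log10(m * f) - 47
  m * f = 7.8 * 500 = 3900
  log10(3900) = 3.59106
  STL = 20 * 3.59106 - 47 = 71.8212 - 47 = 24.8 dB

24.8 dB


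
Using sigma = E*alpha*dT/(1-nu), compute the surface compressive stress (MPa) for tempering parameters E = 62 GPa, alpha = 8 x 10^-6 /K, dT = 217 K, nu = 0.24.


Tempering stress: sigma = E * alpha * dT / (1 - nu)
  E (MPa) = 62 * 1000 = 62000
  Numerator = 62000 * (8 x 10^-6) * 217 = 107.632
  Denominator = 1 - 0.24 = 0.76
  sigma = 107.632 / 0.76 = 141.6 MPa

141.6 MPa


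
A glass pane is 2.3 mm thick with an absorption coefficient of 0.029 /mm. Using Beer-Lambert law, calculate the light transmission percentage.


Beer-Lambert law: T = exp(-alpha * thickness)
  exponent = -0.029 * 2.3 = -0.0667
  T = exp(-0.0667) = 0.9355
  Percentage = 0.9355 * 100 = 93.55%

93.55%


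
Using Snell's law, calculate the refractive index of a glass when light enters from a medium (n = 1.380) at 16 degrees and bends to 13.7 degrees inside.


Apply Snell's law: n1 * sin(theta1) = n2 * sin(theta2)
  n2 = n1 * sin(theta1) / sin(theta2)
  sin(16) = 0.275637
  sin(13.7) = 0.236838
  n2 = 1.380 * 0.275637 / 0.236838 = 1.6061

1.6061


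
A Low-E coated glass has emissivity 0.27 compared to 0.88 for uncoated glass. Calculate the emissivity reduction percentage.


Percentage reduction = (1 - coated/uncoated) * 100
  Ratio = 0.27 / 0.88 = 0.3068
  Reduction = (1 - 0.3068) * 100 = 69.3%

69.3%


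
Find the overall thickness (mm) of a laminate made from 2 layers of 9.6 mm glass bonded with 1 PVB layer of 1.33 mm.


Total thickness = glass contribution + PVB contribution
  Glass: 2 * 9.6 = 19.2 mm
  PVB: 1 * 1.33 = 1.33 mm
  Total = 19.2 + 1.33 = 20.53 mm

20.53 mm


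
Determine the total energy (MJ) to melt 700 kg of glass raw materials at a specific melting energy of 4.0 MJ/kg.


Total energy = mass * specific energy
  E = 700 * 4.0 = 2800 MJ

2800 MJ


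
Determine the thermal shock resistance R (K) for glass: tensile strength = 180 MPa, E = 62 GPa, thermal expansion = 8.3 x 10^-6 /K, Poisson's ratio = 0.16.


Thermal shock resistance: R = sigma * (1 - nu) / (E * alpha)
  Numerator = 180 * (1 - 0.16) = 151.2
  Denominator = 62 * 1000 * (8.3 x 10^-6) = 0.5146
  R = 151.2 / 0.5146 = 293.8 K

293.8 K


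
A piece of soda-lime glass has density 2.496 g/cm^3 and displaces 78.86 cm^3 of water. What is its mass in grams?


Rearrange rho = m / V:
  m = rho * V
  m = 2.496 * 78.86 = 196.835 g

196.835 g


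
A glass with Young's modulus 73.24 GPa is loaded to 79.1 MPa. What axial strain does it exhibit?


Rearrange E = sigma / epsilon:
  epsilon = sigma / E
  E (MPa) = 73.24 * 1000 = 73240
  epsilon = 79.1 / 73240 = 0.00108

0.00108


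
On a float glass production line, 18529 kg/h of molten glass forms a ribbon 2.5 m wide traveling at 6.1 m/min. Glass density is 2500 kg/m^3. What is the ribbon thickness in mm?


Ribbon cross-section from mass balance:
  Volume rate = throughput / density = 18529 / 2500 = 7.4116 m^3/h
  thickness = volume rate / (speed * 60 * width), i.e.
  thickness = throughput / (60 * speed * width * density) * 1000
  thickness = 18529 / (60 * 6.1 * 2.5 * 2500) * 1000 = 8.1 mm

8.1 mm


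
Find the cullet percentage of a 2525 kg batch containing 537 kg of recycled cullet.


Cullet ratio = (cullet mass / total batch mass) * 100
  Ratio = 537 / 2525 * 100 = 21.27%

21.27%


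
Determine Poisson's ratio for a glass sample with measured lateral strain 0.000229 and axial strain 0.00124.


Poisson's ratio: nu = lateral strain / axial strain
  nu = 0.000229 / 0.00124 = 0.1847

0.1847


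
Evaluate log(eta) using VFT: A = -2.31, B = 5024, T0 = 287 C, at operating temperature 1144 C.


VFT equation: log(eta) = A + B / (T - T0)
  T - T0 = 1144 - 287 = 857
  B / (T - T0) = 5024 / 857 = 5.862
  log(eta) = -2.31 + 5.862 = 3.552

3.552


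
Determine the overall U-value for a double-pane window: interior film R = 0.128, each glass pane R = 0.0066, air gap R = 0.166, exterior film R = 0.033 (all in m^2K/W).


Total thermal resistance (series):
  R_total = R_in + R_glass + R_air + R_glass + R_out
  R_total = 0.128 + 0.0066 + 0.166 + 0.0066 + 0.033 = 0.3402 m^2K/W
U-value = 1 / R_total = 1 / 0.3402 = 2.939 W/m^2K

2.939 W/m^2K


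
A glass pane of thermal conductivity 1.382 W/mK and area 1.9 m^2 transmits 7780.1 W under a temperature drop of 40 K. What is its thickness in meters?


Fourier's law: t = k * A * dT / Q
  t = 1.382 * 1.9 * 40 / 7780.1
  t = 105.032 / 7780.1 = 0.0135 m

0.0135 m


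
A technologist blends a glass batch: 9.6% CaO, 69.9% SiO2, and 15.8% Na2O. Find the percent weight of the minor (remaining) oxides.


Sum the three major oxides:
  SiO2 + Na2O + CaO = 69.9 + 15.8 + 9.6 = 95.3%
Subtract from 100%:
  Others = 100 - 95.3 = 4.7%

4.7%


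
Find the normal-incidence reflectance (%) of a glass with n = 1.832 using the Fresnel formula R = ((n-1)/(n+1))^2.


Fresnel reflectance at normal incidence:
  R = ((n - 1)/(n + 1))^2
  (n - 1)/(n + 1) = (1.832 - 1)/(1.832 + 1) = 0.293785
  R = 0.293785^2 = 0.0863096
  R(%) = 0.0863096 * 100 = 8.631%

8.631%


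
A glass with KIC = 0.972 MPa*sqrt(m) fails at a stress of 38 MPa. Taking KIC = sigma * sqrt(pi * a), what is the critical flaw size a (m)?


Rearrange KIC = sigma * sqrt(pi * a):
  sqrt(pi * a) = KIC / sigma
  sqrt(pi * a) = 0.972 / 38 = 0.025579
  a = (KIC / sigma)^2 / pi
  a = 0.025579^2 / pi = 0.0002083 m

0.0002083 m


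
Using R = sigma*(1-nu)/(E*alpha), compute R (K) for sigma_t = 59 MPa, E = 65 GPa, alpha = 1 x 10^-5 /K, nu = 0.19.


Thermal shock resistance: R = sigma * (1 - nu) / (E * alpha)
  Numerator = 59 * (1 - 0.19) = 47.79
  Denominator = 65 * 1000 * (1 x 10^-5) = 0.65
  R = 47.79 / 0.65 = 73.5 K

73.5 K


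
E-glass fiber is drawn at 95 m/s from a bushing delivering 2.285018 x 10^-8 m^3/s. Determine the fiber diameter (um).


Cross-sectional area from continuity:
  A = Q / v = 2.285018 x 10^-8 / 95 = 2.405282 x 10^-10 m^2
Diameter from circular cross-section:
  d = sqrt(4A / pi) * 10^6 (m -> um)
  d = sqrt(4 * 2.405282 x 10^-10 / pi) * 10^6 = 17.5 um

17.5 um


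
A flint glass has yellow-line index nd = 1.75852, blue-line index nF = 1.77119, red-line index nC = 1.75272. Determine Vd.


Abbe number formula: Vd = (nd - 1) / (nF - nC)
  nd - 1 = 1.75852 - 1 = 0.75852
  nF - nC = 1.77119 - 1.75272 = 0.01847
  Vd = 0.75852 / 0.01847 = 41.07

41.07


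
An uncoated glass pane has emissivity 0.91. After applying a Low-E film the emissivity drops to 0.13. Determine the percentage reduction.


Percentage reduction = (1 - coated/uncoated) * 100
  Ratio = 0.13 / 0.91 = 0.1429
  Reduction = (1 - 0.1429) * 100 = 85.7%

85.7%


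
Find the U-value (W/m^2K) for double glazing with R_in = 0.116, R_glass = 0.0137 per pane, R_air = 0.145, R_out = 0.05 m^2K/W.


Total thermal resistance (series):
  R_total = R_in + R_glass + R_air + R_glass + R_out
  R_total = 0.116 + 0.0137 + 0.145 + 0.0137 + 0.05 = 0.3384 m^2K/W
U-value = 1 / R_total = 1 / 0.3384 = 2.955 W/m^2K

2.955 W/m^2K


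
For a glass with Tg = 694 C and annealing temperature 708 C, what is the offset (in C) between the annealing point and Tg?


Offset = T_anneal - Tg:
  offset = 708 - 694 = 14 C

14 C


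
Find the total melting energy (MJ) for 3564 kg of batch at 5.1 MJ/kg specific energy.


Total energy = mass * specific energy
  E = 3564 * 5.1 = 18176.4 MJ

18176.4 MJ


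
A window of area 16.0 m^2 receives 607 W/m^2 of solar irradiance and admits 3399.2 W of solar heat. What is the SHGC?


Rearrange Q = Area * SHGC * Irradiance:
  SHGC = Q / (Area * Irradiance)
  SHGC = 3399.2 / (16.0 * 607) = 0.35

0.35


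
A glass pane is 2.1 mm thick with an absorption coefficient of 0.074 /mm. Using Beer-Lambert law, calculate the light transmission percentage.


Beer-Lambert law: T = exp(-alpha * thickness)
  exponent = -0.074 * 2.1 = -0.1554
  T = exp(-0.1554) = 0.8561
  Percentage = 0.8561 * 100 = 85.61%

85.61%


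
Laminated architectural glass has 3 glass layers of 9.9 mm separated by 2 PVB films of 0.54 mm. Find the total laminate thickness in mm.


Total thickness = glass contribution + PVB contribution
  Glass: 3 * 9.9 = 29.7 mm
  PVB: 2 * 0.54 = 1.08 mm
  Total = 29.7 + 1.08 = 30.78 mm

30.78 mm


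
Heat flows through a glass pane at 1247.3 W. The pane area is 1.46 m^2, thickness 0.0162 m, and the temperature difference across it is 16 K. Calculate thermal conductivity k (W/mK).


Fourier's law rearranged: k = Q * t / (A * dT)
  Numerator = 1247.3 * 0.0162 = 20.20626
  Denominator = 1.46 * 16 = 23.36
  k = 20.20626 / 23.36 = 0.865 W/mK

0.865 W/mK


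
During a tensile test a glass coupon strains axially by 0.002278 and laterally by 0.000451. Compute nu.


Poisson's ratio: nu = lateral strain / axial strain
  nu = 0.000451 / 0.002278 = 0.198

0.198


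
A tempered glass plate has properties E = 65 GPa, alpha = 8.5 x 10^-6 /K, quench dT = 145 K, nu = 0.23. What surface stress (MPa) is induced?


Tempering stress: sigma = E * alpha * dT / (1 - nu)
  E (MPa) = 65 * 1000 = 65000
  Numerator = 65000 * (8.5 x 10^-6) * 145 = 80.1125
  Denominator = 1 - 0.23 = 0.77
  sigma = 80.1125 / 0.77 = 104.0 MPa

104.0 MPa


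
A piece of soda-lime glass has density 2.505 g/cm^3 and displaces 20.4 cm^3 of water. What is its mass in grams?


Rearrange rho = m / V:
  m = rho * V
  m = 2.505 * 20.4 = 51.102 g

51.102 g


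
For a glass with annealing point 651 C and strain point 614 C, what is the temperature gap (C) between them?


Gap = T_anneal - T_strain:
  gap = 651 - 614 = 37 C

37 C


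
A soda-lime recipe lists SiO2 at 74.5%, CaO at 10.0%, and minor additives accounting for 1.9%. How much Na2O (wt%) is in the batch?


Pieces sum to 100%:
  Na2O = 100 - (SiO2 + CaO + others)
  Na2O = 100 - (74.5 + 10.0 + 1.9) = 13.6%

13.6%


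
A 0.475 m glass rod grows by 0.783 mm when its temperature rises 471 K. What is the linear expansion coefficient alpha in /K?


Rearrange dL = alpha * L0 * dT for alpha:
  alpha = dL / (L0 * dT)
  alpha = (0.783 / 1000) / (0.475 * 471) = 0.0000035 /K = 3.5 x 10^-6 /K

3.5 x 10^-6 /K


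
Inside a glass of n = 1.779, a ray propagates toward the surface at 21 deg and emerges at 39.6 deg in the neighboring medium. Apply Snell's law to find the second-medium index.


Apply Snell's law: n1 * sin(theta1) = n2 * sin(theta2)
  n2 = n1 * sin(theta1) / sin(theta2)
  sin(21) = 0.358368
  sin(39.6) = 0.637424
  n2 = 1.779 * 0.358368 / 0.637424 = 1.0002

1.0002


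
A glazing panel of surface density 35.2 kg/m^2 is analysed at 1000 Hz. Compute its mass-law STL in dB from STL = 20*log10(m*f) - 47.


Mass law: STL = 20 * log10(m * f) - 47
  m * f = 35.2 * 1000 = 35200
  log10(35200) = 4.54654
  STL = 20 * 4.54654 - 47 = 90.9308 - 47 = 43.9 dB

43.9 dB


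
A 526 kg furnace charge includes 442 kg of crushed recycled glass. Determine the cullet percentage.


Cullet ratio = (cullet mass / total batch mass) * 100
  Ratio = 442 / 526 * 100 = 84.03%

84.03%


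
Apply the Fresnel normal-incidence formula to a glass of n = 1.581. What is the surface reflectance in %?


Fresnel reflectance at normal incidence:
  R = ((n - 1)/(n + 1))^2
  (n - 1)/(n + 1) = (1.581 - 1)/(1.581 + 1) = 0.225107
  R = 0.225107^2 = 0.0506732
  R(%) = 0.0506732 * 100 = 5.067%

5.067%


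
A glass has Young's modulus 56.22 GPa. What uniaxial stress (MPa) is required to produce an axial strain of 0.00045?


Rearrange E = sigma / epsilon:
  sigma = E * epsilon
  E (MPa) = 56.22 * 1000 = 56220
  sigma = 56220 * 0.00045 = 25.3 MPa

25.3 MPa


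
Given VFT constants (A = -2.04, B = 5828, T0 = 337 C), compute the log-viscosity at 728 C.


VFT equation: log(eta) = A + B / (T - T0)
  T - T0 = 728 - 337 = 391
  B / (T - T0) = 5828 / 391 = 14.905
  log(eta) = -2.04 + 14.905 = 12.865

12.865


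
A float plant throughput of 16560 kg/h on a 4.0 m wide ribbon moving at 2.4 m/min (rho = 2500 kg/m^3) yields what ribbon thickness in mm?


Ribbon cross-section from mass balance:
  Volume rate = throughput / density = 16560 / 2500 = 6.624 m^3/h
  thickness = volume rate / (speed * 60 * width), i.e.
  thickness = throughput / (60 * speed * width * density) * 1000
  thickness = 16560 / (60 * 2.4 * 4.0 * 2500) * 1000 = 11.5 mm

11.5 mm


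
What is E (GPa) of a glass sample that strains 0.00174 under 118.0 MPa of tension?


Young's modulus: E = stress / strain
  E = 118.0 MPa / 0.00174 = 67816.09 MPa
Convert to GPa: 67816.09 / 1000 = 67.82 GPa

67.82 GPa


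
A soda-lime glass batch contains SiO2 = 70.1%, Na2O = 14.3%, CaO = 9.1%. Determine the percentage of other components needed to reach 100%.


Sum the three major oxides:
  SiO2 + Na2O + CaO = 70.1 + 14.3 + 9.1 = 93.5%
Subtract from 100%:
  Others = 100 - 93.5 = 6.5%

6.5%


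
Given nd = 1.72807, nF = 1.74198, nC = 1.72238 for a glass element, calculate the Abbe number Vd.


Abbe number formula: Vd = (nd - 1) / (nF - nC)
  nd - 1 = 1.72807 - 1 = 0.72807
  nF - nC = 1.74198 - 1.72238 = 0.0196
  Vd = 0.72807 / 0.0196 = 37.15

37.15


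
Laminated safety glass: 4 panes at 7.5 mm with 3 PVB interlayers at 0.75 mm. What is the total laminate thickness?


Total thickness = glass contribution + PVB contribution
  Glass: 4 * 7.5 = 30.0 mm
  PVB: 3 * 0.75 = 2.25 mm
  Total = 30.0 + 2.25 = 32.25 mm

32.25 mm


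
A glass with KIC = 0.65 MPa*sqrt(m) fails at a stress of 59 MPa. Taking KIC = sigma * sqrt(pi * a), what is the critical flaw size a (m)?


Rearrange KIC = sigma * sqrt(pi * a):
  sqrt(pi * a) = KIC / sigma
  sqrt(pi * a) = 0.65 / 59 = 0.011017
  a = (KIC / sigma)^2 / pi
  a = 0.011017^2 / pi = 0.0000386 m

0.0000386 m


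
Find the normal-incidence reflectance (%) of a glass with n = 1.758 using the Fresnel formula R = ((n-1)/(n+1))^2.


Fresnel reflectance at normal incidence:
  R = ((n - 1)/(n + 1))^2
  (n - 1)/(n + 1) = (1.758 - 1)/(1.758 + 1) = 0.274837
  R = 0.274837^2 = 0.0755354
  R(%) = 0.0755354 * 100 = 7.554%

7.554%
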